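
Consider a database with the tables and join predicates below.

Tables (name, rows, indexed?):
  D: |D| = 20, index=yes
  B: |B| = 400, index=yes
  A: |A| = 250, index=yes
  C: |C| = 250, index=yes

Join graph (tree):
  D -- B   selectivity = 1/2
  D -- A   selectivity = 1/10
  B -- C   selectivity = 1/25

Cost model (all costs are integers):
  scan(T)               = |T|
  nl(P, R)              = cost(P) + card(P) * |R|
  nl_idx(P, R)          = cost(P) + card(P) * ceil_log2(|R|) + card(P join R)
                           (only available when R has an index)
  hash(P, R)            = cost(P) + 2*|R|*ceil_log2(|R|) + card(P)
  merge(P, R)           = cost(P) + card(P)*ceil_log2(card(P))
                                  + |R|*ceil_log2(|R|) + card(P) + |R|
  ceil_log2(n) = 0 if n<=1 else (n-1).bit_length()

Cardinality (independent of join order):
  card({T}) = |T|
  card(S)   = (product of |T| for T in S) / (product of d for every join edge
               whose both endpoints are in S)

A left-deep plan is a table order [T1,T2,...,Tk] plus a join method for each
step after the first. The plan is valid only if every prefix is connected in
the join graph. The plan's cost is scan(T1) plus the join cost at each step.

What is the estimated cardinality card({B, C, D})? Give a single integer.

40000

Tables in S: B(400), C(250), D(20)
Edges inside S: D-B(d=2), B-C(d=25)
numerator = 400 * 250 * 20 = 2000000
denominator = 2 * 25 = 50
card(S) = 2000000 / 50 = 40000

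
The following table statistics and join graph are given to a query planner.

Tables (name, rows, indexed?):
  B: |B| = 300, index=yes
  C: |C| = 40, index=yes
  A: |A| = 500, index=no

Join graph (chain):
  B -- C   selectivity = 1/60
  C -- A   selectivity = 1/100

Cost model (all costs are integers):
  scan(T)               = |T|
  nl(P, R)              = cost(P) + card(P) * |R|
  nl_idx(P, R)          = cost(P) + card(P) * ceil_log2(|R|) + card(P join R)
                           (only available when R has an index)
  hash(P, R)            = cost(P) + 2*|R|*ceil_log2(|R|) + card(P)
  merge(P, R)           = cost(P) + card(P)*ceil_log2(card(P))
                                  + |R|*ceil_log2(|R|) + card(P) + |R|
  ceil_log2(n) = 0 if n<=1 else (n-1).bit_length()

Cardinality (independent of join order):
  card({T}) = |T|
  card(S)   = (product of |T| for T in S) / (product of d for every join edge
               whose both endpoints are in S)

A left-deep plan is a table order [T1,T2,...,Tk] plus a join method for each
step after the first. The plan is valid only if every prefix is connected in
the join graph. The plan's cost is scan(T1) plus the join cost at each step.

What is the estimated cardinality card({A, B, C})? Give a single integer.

Tables in S: A(500), B(300), C(40)
Edges inside S: B-C(d=60), C-A(d=100)
numerator = 500 * 300 * 40 = 6000000
denominator = 60 * 100 = 6000
card(S) = 6000000 / 6000 = 1000

1000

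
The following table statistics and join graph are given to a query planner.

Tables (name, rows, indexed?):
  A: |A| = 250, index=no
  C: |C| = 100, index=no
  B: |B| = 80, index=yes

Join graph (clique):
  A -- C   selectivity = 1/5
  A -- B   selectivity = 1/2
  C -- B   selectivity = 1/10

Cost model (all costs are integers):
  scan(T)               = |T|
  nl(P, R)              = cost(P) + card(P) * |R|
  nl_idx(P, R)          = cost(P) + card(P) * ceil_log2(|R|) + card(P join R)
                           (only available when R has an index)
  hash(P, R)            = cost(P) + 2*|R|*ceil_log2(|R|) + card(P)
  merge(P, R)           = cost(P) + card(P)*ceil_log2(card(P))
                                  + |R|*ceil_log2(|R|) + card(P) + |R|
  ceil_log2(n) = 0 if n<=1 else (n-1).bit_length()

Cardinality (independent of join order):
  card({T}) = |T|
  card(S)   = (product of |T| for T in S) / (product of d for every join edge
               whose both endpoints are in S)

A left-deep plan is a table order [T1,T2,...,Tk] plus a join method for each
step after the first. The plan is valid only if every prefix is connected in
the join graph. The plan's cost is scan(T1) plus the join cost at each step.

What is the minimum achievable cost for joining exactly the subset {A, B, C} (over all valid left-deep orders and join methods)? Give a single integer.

6120

Selinger DP over subsets of {A,B,C}:
  {A}: scan cost=250, card=250
  {C}: scan cost=100, card=100
  {B}: scan cost=80, card=80
  {AC}: card=5000; try (C,hash)→1900, (A,merge)→3150, (C,merge)→3300, (A,hash)→4200, (A,nl)→25100, (C,nl)→25250; best=1900 via (C,hash)
  {AB}: card=10000; try (B,hash)→1620, (A,merge)→2970, (B,merge)→3140, (A,hash)→4160, (B,nl_idx)→12000, (A,nl)→20080 …(+1); best=1620 via (B,hash)
  {BC}: card=800; try (B,hash)→1320, (C,merge)→1520, (B,merge)→1540, (C,hash)→1560, (B,nl_idx)→1600, (C,nl)→8080 …(+1); best=1320 via (B,hash)
  {ABC}: card=20000; try (A,hash)→6120, (B,hash)→8020, (A,merge)→12370, (C,hash)→13020, (B,nl_idx)→56900, (B,merge)→72540 …(+4); best=6120 via (A,hash)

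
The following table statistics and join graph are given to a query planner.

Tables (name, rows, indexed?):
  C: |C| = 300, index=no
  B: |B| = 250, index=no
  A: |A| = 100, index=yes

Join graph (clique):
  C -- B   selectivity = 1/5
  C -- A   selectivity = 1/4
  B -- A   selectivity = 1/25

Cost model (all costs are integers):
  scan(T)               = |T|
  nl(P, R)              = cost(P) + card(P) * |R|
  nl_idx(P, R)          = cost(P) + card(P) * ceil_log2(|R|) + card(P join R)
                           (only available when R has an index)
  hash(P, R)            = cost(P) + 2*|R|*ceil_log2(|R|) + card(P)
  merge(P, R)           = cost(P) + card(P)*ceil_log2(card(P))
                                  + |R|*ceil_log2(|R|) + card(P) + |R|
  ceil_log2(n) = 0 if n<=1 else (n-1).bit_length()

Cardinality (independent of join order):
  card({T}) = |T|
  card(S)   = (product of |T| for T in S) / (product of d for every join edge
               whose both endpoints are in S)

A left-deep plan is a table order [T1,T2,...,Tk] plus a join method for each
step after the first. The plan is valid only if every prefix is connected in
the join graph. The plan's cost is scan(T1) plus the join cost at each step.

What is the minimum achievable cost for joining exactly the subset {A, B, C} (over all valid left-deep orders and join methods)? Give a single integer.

8300

Selinger DP over subsets of {A,B,C}:
  {C}: scan cost=300, card=300
  {B}: scan cost=250, card=250
  {A}: scan cost=100, card=100
  {BC}: card=15000; try (B,hash)→4600, (C,merge)→5500, (B,merge)→5550, (C,hash)→5900, (C,nl)→75250, (B,nl)→75300; best=4600 via (B,hash)
  {AC}: card=7500; try (A,hash)→2000, (C,merge)→3900, (A,merge)→4100, (C,hash)→5600, (A,nl_idx)→9900, (C,nl)→30100 …(+1); best=2000 via (A,hash)
  {AB}: card=1000; try (A,hash)→1900, (A,nl_idx)→3000, (B,merge)→3150, (A,merge)→3300, (B,hash)→4200, (B,nl)→25100 …(+1); best=1900 via (A,hash)
  {ABC}: card=15000; try (C,hash)→8300, (B,hash)→13500, (C,merge)→15900, (A,hash)→21000, (B,merge)→109250, (A,nl_idx)→124600 …(+4); best=8300 via (C,hash)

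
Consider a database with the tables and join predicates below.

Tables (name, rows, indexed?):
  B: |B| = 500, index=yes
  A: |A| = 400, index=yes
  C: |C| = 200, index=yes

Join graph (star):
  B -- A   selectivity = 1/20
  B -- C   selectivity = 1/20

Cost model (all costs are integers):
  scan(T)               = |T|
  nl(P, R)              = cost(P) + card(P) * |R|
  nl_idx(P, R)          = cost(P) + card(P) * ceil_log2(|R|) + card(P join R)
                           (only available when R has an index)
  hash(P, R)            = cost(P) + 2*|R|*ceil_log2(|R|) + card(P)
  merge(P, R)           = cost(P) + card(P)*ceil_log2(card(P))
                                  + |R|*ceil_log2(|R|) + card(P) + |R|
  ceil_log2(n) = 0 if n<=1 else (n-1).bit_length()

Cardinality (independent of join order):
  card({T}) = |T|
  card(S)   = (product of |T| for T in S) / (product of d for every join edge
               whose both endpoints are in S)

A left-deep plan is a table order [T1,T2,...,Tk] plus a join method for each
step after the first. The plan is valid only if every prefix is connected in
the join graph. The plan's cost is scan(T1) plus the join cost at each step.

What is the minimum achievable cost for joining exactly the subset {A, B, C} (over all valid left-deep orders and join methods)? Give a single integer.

Selinger DP over subsets of {A,B,C}:
  {B}: scan cost=500, card=500
  {A}: scan cost=400, card=400
  {C}: scan cost=200, card=200
  {AB}: card=10000; try (A,hash)→8200, (B,merge)→9400, (A,merge)→9500, (B,hash)→9800, (B,nl_idx)→14000, (A,nl_idx)→15000 …(+2); best=8200 via (A,hash)
  {BC}: card=5000; try (C,hash)→4200, (B,merge)→7000, (B,nl_idx)→7000, (C,merge)→7300, (B,hash)→9400, (C,nl_idx)→9500 …(+2); best=4200 via (C,hash)
  {ABC}: card=100000; try (A,hash)→16400, (C,hash)→21400, (A,merge)→78200, (A,nl_idx)→149200, (C,merge)→160000, (C,nl_idx)→188200 …(+2); best=16400 via (A,hash)

16400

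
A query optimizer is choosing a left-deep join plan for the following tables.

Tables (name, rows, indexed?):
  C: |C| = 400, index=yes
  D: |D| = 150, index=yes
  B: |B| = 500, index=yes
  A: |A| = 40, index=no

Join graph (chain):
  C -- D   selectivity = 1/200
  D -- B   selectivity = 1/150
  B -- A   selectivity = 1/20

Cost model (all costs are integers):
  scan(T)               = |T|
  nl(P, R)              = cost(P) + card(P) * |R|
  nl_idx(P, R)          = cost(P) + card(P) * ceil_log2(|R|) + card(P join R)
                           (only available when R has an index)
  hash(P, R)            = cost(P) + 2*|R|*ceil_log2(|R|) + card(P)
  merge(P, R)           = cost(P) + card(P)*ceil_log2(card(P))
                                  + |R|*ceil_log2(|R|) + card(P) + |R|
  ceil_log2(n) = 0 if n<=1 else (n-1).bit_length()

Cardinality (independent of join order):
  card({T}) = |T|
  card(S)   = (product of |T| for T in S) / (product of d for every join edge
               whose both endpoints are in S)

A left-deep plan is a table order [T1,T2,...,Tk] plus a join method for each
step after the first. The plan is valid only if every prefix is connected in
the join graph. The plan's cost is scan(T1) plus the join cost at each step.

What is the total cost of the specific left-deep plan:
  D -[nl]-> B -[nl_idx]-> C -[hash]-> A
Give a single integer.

step 1: scan D: cost=150, card=150
step 2: join B via nl
    card(P join B) = 150*500/(150) = 500
    cost = 150 + 150*500 = 75150
step 3: join C via nl_idx
    card(P join C) = 500*400/(200) = 1000
    cost = 75150 + 500*9 + 1000 = 80650
step 4: join A via hash
    card(P join A) = 1000*40/(20) = 2000
    cost = 80650 + 2*40*6 + 1000 = 82130

82130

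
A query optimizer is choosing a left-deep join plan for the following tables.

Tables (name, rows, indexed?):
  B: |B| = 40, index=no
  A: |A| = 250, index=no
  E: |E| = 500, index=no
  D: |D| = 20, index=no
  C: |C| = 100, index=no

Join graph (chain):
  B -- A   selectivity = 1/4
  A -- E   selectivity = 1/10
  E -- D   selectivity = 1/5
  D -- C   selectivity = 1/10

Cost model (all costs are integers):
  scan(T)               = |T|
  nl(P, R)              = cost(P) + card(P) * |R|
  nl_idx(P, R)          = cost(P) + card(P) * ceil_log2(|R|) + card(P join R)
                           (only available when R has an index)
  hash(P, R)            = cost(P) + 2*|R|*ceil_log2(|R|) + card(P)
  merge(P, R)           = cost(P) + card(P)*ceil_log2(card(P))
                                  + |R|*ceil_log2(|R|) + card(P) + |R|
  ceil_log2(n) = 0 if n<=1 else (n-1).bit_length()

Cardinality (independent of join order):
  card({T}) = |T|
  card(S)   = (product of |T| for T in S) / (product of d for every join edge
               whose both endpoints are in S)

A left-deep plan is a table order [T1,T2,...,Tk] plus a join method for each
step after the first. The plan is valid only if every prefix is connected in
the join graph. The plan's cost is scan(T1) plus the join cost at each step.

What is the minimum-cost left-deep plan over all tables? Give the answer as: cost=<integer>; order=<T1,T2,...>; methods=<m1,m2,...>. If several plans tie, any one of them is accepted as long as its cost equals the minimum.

Selinger DP (subsets sized 1..n):
  {B}: scan cost=40, card=40
  {A}: scan cost=250, card=250
  {E}: scan cost=500, card=500
  {D}: scan cost=20, card=20
  {C}: scan cost=100, card=100
  {AB}: card=2500; try (B,hash)→980, (A,merge)→2570, (B,merge)→2780, (A,hash)→4080, (A,nl)→10040, (B,nl)→10250; best=980 via (B,hash)
  {AE}: card=12500; try (A,hash)→5000, (E,merge)→7500, (A,merge)→7750, (E,hash)→9500, (E,nl)→125250, (A,nl)→125500; best=5000 via (A,hash)
  {DE}: card=2000; try (D,hash)→1200, (E,merge)→5140, (D,merge)→5620, (E,hash)→9040, (E,nl)→10020, (D,nl)→10500; best=1200 via (D,hash)
  {CD}: card=200; try (D,hash)→400, (C,merge)→940, (D,merge)→1020, (C,hash)→1440, (C,nl)→2020, (D,nl)→2100; best=400 via (D,hash)
  {ABE}: card=125000; try (E,hash)→12480, (B,hash)→17980, (E,merge)→38480, (B,merge)→192780, (B,nl)→505000, (E,nl)→1250980; best=12480 via (E,hash)
  {ADE}: card=50000; try (A,hash)→7200, (D,hash)→17700, (A,merge)→27450, (D,merge)→192620, (D,nl)→255000, (A,nl)→501200; best=7200 via (A,hash)
  {CDE}: card=20000; try (C,hash)→4600, (E,merge)→7200, (E,hash)→9600, (C,merge)→26000, (E,nl)→100400, (C,nl)→201200; best=4600 via (C,hash)
  {ABDE}: card=500000; try (B,hash)→57680, (D,hash)→137680, (B,merge)→857480, (B,nl)→2007200, (D,merge)→2262600, (D,nl)→2512480; best=57680 via (B,hash)
  {ACDE}: card=500000; try (A,hash)→28600, (C,hash)→58600, (A,merge)→326850, (C,merge)→858000, (A,nl)→5004600, (C,nl)→5007200; best=28600 via (A,hash)
  {ABCDE}: card=5000000; try (B,hash)→529080, (C,hash)→559080, (B,merge)→10028880, (C,merge)→10058480, (B,nl)→20028600, (C,nl)→50057680; best=529080 via (B,hash)

cost=529080; order=E,D,C,A,B; methods=hash,hash,hash,hash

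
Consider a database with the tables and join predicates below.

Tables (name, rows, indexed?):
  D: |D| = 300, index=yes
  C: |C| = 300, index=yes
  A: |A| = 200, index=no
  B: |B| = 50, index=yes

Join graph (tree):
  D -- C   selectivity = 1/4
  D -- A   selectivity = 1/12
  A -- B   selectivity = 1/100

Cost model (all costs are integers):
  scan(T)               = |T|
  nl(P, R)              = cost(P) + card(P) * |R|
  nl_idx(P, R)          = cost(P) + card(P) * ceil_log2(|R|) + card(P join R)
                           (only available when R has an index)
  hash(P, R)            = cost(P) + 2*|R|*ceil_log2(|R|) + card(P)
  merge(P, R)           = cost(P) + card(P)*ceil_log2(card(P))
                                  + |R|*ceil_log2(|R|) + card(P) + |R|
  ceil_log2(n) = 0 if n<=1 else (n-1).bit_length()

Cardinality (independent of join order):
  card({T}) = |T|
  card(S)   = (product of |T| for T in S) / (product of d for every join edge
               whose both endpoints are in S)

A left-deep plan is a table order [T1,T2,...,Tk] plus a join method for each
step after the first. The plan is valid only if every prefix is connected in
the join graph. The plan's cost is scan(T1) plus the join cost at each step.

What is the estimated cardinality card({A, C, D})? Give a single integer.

375000

Tables in S: A(200), C(300), D(300)
Edges inside S: D-C(d=4), D-A(d=12)
numerator = 200 * 300 * 300 = 18000000
denominator = 4 * 12 = 48
card(S) = 18000000 / 48 = 375000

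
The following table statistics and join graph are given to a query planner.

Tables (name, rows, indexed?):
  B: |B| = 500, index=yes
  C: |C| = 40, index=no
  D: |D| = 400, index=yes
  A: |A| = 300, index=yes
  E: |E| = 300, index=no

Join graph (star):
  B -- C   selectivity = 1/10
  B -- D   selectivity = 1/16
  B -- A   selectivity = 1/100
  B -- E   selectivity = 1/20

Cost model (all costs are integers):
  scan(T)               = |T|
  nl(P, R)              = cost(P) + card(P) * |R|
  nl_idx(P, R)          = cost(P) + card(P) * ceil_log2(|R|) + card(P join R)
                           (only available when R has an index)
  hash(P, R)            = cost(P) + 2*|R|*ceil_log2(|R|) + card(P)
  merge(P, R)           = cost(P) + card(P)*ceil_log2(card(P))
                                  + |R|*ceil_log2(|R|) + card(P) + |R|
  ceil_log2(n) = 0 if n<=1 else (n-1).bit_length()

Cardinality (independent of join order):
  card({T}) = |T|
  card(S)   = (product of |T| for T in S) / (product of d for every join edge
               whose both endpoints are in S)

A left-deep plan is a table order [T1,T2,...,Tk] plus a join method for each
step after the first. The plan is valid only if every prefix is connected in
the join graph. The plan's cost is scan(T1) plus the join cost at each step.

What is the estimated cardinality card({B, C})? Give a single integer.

Tables in S: B(500), C(40)
Edges inside S: B-C(d=10)
numerator = 500 * 40 = 20000
denominator = 10 = 10
card(S) = 20000 / 10 = 2000

2000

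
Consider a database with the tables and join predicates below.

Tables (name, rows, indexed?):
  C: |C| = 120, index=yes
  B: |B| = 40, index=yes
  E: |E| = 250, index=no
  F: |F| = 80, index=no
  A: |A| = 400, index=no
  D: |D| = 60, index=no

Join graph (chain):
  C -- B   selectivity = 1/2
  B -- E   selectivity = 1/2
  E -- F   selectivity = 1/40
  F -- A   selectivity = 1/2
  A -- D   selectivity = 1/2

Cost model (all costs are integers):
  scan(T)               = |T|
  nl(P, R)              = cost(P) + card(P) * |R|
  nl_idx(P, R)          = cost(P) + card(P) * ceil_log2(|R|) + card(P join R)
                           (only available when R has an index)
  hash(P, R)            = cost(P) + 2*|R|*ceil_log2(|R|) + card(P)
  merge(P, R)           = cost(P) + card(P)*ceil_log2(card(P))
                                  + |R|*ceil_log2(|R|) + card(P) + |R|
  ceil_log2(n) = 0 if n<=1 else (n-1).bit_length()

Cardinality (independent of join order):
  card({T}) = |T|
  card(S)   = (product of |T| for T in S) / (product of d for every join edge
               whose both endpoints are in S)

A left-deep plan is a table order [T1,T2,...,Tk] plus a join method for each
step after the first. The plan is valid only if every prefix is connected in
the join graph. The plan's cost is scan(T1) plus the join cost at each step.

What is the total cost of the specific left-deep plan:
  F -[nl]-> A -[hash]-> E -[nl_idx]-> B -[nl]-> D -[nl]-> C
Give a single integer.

7322652080

step 1: scan F: cost=80, card=80
step 2: join A via nl
    card(P join A) = 80*400/(2) = 16000
    cost = 80 + 80*400 = 32080
step 3: join E via hash
    card(P join E) = 16000*250/(40) = 100000
    cost = 32080 + 2*250*8 + 16000 = 52080
step 4: join B via nl_idx
    card(P join B) = 100000*40/(2) = 2000000
    cost = 52080 + 100000*6 + 2000000 = 2652080
step 5: join D via nl
    card(P join D) = 2000000*60/(2) = 60000000
    cost = 2652080 + 2000000*60 = 122652080
step 6: join C via nl
    card(P join C) = 60000000*120/(2) = 3600000000
    cost = 122652080 + 60000000*120 = 7322652080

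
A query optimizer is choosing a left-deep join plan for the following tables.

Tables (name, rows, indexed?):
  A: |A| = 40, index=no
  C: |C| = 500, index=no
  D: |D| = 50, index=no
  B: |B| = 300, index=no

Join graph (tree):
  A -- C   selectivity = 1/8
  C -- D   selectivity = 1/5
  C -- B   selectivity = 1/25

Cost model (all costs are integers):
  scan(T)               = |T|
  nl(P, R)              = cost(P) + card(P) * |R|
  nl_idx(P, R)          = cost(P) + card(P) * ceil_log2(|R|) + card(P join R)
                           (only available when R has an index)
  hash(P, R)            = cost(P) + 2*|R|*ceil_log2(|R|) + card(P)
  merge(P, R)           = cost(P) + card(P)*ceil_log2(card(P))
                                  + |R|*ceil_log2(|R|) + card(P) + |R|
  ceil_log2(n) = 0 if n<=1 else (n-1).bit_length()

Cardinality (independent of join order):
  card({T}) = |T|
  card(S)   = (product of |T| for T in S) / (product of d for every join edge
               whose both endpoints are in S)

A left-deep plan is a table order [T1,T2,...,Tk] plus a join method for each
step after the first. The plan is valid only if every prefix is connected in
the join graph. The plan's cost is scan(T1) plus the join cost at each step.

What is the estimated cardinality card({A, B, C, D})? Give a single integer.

300000

Tables in S: A(40), B(300), C(500), D(50)
Edges inside S: A-C(d=8), C-D(d=5), C-B(d=25)
numerator = 40 * 300 * 500 * 50 = 300000000
denominator = 8 * 5 * 25 = 1000
card(S) = 300000000 / 1000 = 300000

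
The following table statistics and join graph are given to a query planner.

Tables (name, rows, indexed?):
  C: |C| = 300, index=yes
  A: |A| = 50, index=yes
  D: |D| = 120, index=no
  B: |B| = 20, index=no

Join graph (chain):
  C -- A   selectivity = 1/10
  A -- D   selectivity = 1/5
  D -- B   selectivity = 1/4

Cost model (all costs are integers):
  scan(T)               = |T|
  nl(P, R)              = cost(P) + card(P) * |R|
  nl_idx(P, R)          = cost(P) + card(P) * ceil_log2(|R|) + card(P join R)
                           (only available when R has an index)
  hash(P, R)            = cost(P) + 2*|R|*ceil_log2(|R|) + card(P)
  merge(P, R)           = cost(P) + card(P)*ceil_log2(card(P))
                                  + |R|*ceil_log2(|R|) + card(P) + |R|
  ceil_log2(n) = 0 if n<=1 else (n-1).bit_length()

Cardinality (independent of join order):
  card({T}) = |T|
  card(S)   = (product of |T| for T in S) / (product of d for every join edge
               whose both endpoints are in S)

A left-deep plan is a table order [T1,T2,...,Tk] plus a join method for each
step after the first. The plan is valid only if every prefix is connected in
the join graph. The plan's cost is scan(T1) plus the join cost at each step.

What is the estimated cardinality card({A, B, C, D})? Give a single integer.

Tables in S: A(50), B(20), C(300), D(120)
Edges inside S: C-A(d=10), A-D(d=5), D-B(d=4)
numerator = 50 * 20 * 300 * 120 = 36000000
denominator = 10 * 5 * 4 = 200
card(S) = 36000000 / 200 = 180000

180000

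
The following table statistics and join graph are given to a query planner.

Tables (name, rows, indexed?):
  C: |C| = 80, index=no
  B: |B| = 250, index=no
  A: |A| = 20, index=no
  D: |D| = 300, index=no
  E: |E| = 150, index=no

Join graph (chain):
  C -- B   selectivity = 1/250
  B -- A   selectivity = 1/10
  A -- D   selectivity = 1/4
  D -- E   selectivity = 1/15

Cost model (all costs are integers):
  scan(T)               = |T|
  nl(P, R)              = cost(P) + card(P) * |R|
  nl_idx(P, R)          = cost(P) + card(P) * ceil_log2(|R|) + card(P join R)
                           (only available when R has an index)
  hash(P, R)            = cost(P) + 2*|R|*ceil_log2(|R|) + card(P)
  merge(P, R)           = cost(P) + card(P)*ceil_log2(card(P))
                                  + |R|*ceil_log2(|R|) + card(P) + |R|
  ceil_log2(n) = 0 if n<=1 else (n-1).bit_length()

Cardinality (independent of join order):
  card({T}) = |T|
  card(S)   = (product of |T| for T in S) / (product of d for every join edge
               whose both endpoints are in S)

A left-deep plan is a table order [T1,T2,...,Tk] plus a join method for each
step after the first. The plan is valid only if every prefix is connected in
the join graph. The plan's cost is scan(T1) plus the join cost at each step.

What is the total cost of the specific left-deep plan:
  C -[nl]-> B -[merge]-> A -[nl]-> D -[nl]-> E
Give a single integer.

step 1: scan C: cost=80, card=80
step 2: join B via nl
    card(P join B) = 80*250/(250) = 80
    cost = 80 + 80*250 = 20080
step 3: join A via merge
    card(P join A) = 80*20/(10) = 160
    cost = 20080 + 80*7 + 20*5 + 80 + 20 = 20840
step 4: join D via nl
    card(P join D) = 160*300/(4) = 12000
    cost = 20840 + 160*300 = 68840
step 5: join E via nl
    card(P join E) = 12000*150/(15) = 120000
    cost = 68840 + 12000*150 = 1868840

1868840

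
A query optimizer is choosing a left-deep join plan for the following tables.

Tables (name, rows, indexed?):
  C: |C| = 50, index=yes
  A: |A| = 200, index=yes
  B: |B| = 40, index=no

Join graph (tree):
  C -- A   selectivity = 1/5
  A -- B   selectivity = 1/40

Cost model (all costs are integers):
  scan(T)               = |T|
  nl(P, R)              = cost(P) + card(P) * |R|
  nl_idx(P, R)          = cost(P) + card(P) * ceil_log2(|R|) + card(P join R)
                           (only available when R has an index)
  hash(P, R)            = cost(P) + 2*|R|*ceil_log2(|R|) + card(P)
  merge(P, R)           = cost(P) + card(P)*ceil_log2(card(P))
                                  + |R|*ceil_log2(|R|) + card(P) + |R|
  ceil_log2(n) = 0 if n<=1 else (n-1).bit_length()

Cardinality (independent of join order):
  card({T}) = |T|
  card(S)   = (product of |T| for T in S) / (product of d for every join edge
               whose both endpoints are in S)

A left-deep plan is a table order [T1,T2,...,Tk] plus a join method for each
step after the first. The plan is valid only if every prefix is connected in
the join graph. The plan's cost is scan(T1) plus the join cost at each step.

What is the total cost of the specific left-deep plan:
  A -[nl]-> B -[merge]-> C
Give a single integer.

10350

step 1: scan A: cost=200, card=200
step 2: join B via nl
    card(P join B) = 200*40/(40) = 200
    cost = 200 + 200*40 = 8200
step 3: join C via merge
    card(P join C) = 200*50/(5) = 2000
    cost = 8200 + 200*8 + 50*6 + 200 + 50 = 10350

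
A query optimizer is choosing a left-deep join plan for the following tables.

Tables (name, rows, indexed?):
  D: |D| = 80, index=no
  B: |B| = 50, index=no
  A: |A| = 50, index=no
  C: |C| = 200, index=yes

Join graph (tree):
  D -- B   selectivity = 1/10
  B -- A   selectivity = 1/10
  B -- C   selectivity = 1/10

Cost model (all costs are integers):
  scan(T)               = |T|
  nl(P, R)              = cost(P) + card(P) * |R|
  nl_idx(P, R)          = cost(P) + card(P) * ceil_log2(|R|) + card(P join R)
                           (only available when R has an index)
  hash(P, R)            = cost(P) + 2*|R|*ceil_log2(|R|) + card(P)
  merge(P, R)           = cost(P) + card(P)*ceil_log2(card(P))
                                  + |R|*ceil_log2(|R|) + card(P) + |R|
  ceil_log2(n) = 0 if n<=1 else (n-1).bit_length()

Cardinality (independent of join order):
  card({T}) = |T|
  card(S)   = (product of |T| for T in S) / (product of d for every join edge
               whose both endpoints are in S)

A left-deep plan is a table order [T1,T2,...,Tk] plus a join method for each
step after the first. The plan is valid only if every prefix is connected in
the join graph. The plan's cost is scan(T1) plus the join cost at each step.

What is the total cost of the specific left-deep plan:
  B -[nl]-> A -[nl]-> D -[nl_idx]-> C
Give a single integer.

step 1: scan B: cost=50, card=50
step 2: join A via nl
    card(P join A) = 50*50/(10) = 250
    cost = 50 + 50*50 = 2550
step 3: join D via nl
    card(P join D) = 250*80/(10) = 2000
    cost = 2550 + 250*80 = 22550
step 4: join C via nl_idx
    card(P join C) = 2000*200/(10) = 40000
    cost = 22550 + 2000*8 + 40000 = 78550

78550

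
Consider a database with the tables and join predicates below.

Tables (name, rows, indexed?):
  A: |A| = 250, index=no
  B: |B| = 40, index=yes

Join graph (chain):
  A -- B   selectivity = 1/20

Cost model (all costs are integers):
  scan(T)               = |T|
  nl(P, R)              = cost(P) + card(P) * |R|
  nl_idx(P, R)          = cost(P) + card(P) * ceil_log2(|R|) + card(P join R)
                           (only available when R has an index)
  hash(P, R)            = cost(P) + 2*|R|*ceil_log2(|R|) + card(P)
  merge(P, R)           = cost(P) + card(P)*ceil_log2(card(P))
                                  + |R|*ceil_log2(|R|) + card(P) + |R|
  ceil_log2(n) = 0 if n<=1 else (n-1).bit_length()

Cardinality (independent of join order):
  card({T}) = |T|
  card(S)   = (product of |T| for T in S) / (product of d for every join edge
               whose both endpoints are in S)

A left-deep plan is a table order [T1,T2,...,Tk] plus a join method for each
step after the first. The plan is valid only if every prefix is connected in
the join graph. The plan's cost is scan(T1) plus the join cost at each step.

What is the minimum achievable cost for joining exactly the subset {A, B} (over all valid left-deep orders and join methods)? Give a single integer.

Selinger DP over subsets of {A,B}:
  {A}: scan cost=250, card=250
  {B}: scan cost=40, card=40
  {AB}: card=500; try (B,hash)→980, (B,nl_idx)→2250, (A,merge)→2570, (B,merge)→2780, (A,hash)→4080, (A,nl)→10040 …(+1); best=980 via (B,hash)

980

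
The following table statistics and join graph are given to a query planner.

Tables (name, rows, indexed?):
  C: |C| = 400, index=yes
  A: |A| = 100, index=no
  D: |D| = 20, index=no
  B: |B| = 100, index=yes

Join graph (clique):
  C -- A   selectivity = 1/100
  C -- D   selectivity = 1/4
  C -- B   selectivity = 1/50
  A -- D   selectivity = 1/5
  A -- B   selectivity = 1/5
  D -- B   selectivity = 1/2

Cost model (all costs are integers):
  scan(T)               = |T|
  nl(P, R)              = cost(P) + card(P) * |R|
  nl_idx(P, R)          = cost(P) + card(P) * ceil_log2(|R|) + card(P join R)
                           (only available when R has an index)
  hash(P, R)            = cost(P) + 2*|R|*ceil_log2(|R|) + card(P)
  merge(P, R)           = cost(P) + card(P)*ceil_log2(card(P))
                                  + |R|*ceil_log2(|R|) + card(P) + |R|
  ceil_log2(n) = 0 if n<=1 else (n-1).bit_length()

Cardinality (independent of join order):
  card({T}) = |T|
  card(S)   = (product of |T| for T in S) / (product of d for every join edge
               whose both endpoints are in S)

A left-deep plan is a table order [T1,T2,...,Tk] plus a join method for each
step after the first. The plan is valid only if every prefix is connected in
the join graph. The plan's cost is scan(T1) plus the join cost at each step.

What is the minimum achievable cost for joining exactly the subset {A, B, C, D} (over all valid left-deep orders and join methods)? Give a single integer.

3560

Selinger DP over subsets of {A,B,C,D}:
  {C}: scan cost=400, card=400
  {A}: scan cost=100, card=100
  {D}: scan cost=20, card=20
  {B}: scan cost=100, card=100
  {AC}: card=400; try (C,nl_idx)→1400, (A,hash)→2200, (C,merge)→4900, (A,merge)→5200, (C,hash)→7400, (C,nl)→40100 …(+1); best=1400 via (C,nl_idx)
  {CD}: card=2000; try (D,hash)→1000, (C,nl_idx)→2200, (C,merge)→4140, (D,merge)→4520, (C,hash)→7240, (C,nl)→8020 …(+1); best=1000 via (D,hash)
  {BC}: card=800; try (C,nl_idx)→1800, (B,hash)→2200, (B,nl_idx)→4000, (C,merge)→4900, (B,merge)→5200, (C,hash)→7400 …(+2); best=1800 via (C,nl_idx)
  {AD}: card=400; try (D,hash)→400, (A,merge)→940, (D,merge)→1020, (A,hash)→1440, (A,nl)→2020, (D,nl)→2100; best=400 via (D,hash)
  {AB}: card=2000; try (B,hash)→1600, (A,hash)→1600, (B,merge)→1700, (A,merge)→1700, (B,nl_idx)→2800, (B,nl)→10100 …(+1); best=1600 via (B,hash)
  {BD}: card=1000; try (D,hash)→400, (B,merge)→940, (D,merge)→1020, (B,nl_idx)→1160, (B,hash)→1440, (B,nl)→2020 …(+1); best=400 via (D,hash)
  {ACD}: card=400; try (D,hash)→2000, (C,nl_idx)→4400, (A,hash)→4400, (D,merge)→5520, (C,hash)→8000, (C,merge)→8400 …(+4); best=2000 via (D,hash)
  {ABC}: card=160; try (B,hash)→3200, (A,hash)→4000, (B,nl_idx)→4360, (B,merge)→6200, (C,hash)→10800, (A,merge)→11400 …(+5); best=3200 via (B,hash)
  {BCD}: card=2000; try (D,hash)→2800, (B,hash)→4400, (C,hash)→8600, (D,merge)→10720, (C,nl_idx)→11400, (C,merge)→15400 …(+5); best=2800 via (D,hash)
  {ABD}: card=4000; try (B,hash)→2200, (A,hash)→2800, (D,hash)→3800, (B,merge)→5200, (B,nl_idx)→7200, (A,merge)→12200 …(+4); best=2200 via (B,hash)
  {ABCD}: card=80; try (D,hash)→3560, (B,hash)→3800, (D,merge)→4760, (B,nl_idx)→4880, (A,hash)→6200, (D,nl)→6400 …(+8); best=3560 via (D,hash)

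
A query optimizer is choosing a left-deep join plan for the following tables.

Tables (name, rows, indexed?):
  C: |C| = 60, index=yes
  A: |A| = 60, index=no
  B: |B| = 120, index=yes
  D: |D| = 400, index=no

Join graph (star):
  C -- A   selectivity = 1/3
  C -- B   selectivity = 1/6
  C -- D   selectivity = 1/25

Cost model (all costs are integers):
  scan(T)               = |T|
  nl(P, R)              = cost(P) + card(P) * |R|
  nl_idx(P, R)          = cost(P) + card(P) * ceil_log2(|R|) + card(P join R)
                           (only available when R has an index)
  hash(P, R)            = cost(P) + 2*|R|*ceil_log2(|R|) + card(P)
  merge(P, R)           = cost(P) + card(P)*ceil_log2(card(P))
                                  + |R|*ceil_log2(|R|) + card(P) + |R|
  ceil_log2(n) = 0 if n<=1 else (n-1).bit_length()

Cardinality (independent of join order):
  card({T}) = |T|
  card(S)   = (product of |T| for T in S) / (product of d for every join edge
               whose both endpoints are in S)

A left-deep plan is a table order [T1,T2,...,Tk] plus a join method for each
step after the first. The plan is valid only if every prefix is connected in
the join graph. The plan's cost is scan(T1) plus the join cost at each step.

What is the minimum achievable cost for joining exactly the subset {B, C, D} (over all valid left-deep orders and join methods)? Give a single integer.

4160

Selinger DP over subsets of {B,C,D}:
  {C}: scan cost=60, card=60
  {B}: scan cost=120, card=120
  {D}: scan cost=400, card=400
  {BC}: card=1200; try (C,hash)→960, (B,merge)→1440, (C,merge)→1500, (B,nl_idx)→1680, (B,hash)→1800, (C,nl_idx)→2040 …(+2); best=960 via (C,hash)
  {CD}: card=960; try (C,hash)→1520, (C,nl_idx)→3760, (D,merge)→4480, (C,merge)→4820, (D,hash)→7320, (D,nl)→24060 …(+1); best=1520 via (C,hash)
  {BCD}: card=19200; try (B,hash)→4160, (D,hash)→9360, (B,merge)→13040, (D,merge)→19360, (B,nl_idx)→27440, (B,nl)→116720 …(+1); best=4160 via (B,hash)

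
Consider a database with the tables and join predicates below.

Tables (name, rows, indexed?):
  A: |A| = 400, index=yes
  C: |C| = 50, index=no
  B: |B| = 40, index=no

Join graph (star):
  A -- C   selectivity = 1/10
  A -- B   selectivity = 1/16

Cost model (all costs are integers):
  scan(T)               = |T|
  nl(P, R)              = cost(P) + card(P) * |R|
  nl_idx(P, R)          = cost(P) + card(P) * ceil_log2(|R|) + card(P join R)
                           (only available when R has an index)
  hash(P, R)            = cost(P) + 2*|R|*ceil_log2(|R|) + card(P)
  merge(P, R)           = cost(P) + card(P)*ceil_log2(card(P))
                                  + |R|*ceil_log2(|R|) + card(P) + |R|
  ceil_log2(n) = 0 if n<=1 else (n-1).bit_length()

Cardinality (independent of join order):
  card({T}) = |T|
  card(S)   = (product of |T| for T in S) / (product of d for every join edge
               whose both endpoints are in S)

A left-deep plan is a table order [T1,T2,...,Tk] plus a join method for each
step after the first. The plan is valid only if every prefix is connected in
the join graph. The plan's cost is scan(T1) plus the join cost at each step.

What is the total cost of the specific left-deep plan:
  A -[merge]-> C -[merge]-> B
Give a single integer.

step 1: scan A: cost=400, card=400
step 2: join C via merge
    card(P join C) = 400*50/(10) = 2000
    cost = 400 + 400*9 + 50*6 + 400 + 50 = 4750
step 3: join B via merge
    card(P join B) = 2000*40/(16) = 5000
    cost = 4750 + 2000*11 + 40*6 + 2000 + 40 = 29030

29030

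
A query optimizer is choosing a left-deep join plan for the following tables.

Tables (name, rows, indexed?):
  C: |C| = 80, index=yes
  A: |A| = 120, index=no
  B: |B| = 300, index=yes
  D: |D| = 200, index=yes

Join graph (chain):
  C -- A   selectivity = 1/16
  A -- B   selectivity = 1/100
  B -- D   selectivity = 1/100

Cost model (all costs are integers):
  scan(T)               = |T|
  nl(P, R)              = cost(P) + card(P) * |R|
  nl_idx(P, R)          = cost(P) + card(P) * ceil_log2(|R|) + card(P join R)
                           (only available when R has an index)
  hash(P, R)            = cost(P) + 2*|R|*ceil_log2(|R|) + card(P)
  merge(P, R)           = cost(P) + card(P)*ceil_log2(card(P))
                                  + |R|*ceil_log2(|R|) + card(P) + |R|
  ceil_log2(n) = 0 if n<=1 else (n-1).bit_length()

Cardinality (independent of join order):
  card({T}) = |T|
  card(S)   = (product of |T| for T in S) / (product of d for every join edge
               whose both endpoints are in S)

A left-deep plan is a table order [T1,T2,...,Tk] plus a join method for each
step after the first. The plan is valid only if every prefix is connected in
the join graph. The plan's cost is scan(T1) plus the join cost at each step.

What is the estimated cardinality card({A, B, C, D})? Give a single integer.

Tables in S: A(120), B(300), C(80), D(200)
Edges inside S: C-A(d=16), A-B(d=100), B-D(d=100)
numerator = 120 * 300 * 80 * 200 = 576000000
denominator = 16 * 100 * 100 = 160000
card(S) = 576000000 / 160000 = 3600

3600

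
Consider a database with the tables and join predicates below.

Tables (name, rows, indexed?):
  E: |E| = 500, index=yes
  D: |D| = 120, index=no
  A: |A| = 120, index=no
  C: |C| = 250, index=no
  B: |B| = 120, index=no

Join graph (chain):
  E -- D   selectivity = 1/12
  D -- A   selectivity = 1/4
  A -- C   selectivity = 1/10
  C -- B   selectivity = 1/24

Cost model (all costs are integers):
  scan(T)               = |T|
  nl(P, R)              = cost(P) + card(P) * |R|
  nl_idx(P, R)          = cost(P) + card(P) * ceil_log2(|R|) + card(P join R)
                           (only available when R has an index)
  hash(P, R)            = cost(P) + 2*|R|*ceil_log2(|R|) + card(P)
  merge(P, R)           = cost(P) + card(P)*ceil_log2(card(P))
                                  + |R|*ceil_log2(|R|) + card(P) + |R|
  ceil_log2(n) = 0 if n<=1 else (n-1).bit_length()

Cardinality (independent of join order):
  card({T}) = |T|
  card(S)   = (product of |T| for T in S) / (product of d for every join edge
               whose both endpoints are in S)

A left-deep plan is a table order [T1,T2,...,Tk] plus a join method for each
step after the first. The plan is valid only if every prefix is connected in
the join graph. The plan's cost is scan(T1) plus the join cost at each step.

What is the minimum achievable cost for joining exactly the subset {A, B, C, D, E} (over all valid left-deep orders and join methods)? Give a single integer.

Selinger DP over subsets of {A,B,C,D,E}:
  {E}: scan cost=500, card=500
  {D}: scan cost=120, card=120
  {A}: scan cost=120, card=120
  {C}: scan cost=250, card=250
  {B}: scan cost=120, card=120
  {DE}: card=5000; try (D,hash)→2680, (E,merge)→6080, (E,nl_idx)→6200, (D,merge)→6460, (E,hash)→9240, (E,nl)→60120 …(+1); best=2680 via (D,hash)
  {AD}: card=3600; try (D,hash)→1920, (A,hash)→1920, (D,merge)→2040, (A,merge)→2040, (D,nl)→14520, (A,nl)→14520; best=1920 via (D,hash)
  {AC}: card=3000; try (A,hash)→2180, (C,merge)→3330, (A,merge)→3460, (C,hash)→4240, (C,nl)→30120, (A,nl)→30250; best=2180 via (A,hash)
  {BC}: card=1250; try (B,hash)→2180, (C,merge)→3330, (B,merge)→3460, (C,hash)→4240, (C,nl)→30120, (B,nl)→30250; best=2180 via (B,hash)
  {ADE}: card=150000; try (A,hash)→9360, (E,hash)→14520, (E,merge)→53720, (A,merge)→73640, (E,nl_idx)→184320, (A,nl)→602680 …(+1); best=9360 via (A,hash)
  {ACD}: card=90000; try (D,hash)→6860, (C,hash)→9520, (D,merge)→42140, (C,merge)→50970, (D,nl)→362180, (C,nl)→901920; best=6860 via (D,hash)
  {ABC}: card=15000; try (A,hash)→5110, (B,hash)→6860, (A,merge)→18140, (B,merge)→42140, (A,nl)→152180, (B,nl)→362180; best=5110 via (A,hash)
  {ACDE}: card=3750000; try (E,hash)→105860, (C,hash)→163360, (E,merge)→1631860, (C,merge)→2861610, (E,nl_idx)→4566860, (C,nl)→37509360 …(+1); best=105860 via (E,hash)
  {ABCD}: card=450000; try (D,hash)→21790, (B,hash)→98540, (D,merge)→231070, (B,merge)→1627820, (D,nl)→1805110, (B,nl)→10806860; best=21790 via (D,hash)
  {ABCDE}: card=18750000; try (E,hash)→480790, (B,hash)→3857540, (E,merge)→9026790, (E,nl_idx)→22821790, (B,merge)→86356820, (E,nl)→225021790 …(+1); best=480790 via (E,hash)

480790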